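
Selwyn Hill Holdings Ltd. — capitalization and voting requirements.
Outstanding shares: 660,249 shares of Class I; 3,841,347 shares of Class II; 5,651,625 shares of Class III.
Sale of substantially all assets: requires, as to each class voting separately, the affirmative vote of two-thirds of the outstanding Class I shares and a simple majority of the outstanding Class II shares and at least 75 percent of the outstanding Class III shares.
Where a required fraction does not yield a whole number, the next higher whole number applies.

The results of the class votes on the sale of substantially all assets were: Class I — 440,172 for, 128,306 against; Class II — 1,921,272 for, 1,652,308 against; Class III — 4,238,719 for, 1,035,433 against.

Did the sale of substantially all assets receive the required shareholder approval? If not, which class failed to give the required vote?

Class I: 2/3 of 660249 = 440166; 440,166 required, 440,172 in favor — approved.
Class II: a majority of 3841347 is 1920674; 1,920,674 required, 1,921,272 in favor — approved.
Class III: 3/4 of 5651625 = 4238718.75, rounded up to 4238719; 4,238,719 required, 4,238,719 in favor — approved.

Approved — every class gave the required vote.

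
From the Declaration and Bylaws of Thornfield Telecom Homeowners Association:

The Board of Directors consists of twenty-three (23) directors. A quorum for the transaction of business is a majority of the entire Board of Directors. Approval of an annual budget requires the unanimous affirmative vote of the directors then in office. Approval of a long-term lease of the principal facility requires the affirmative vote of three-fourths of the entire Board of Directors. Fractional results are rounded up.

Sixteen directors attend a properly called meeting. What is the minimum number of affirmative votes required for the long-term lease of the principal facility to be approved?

The long-term lease of the principal facility requires three-fourths of the entire Board of Directors (23).
3/4 of 23 = 17.25, rounded up to 18.
(Only 16 can vote, so the long-term lease of the principal facility cannot pass at this meeting, but the required vote is still 18.)

18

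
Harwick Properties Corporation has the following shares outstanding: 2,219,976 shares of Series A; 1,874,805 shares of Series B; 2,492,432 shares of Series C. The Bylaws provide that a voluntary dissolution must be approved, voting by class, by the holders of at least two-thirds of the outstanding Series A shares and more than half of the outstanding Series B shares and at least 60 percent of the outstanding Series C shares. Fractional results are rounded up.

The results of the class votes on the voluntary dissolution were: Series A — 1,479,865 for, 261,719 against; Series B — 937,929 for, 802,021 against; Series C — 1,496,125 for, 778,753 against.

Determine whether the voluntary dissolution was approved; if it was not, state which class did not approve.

Not approved — the Series A shares did not give the required vote.

Series A: 2/3 of 2219976 = 1479984; 1,479,984 required, 1,479,865 in favor — not approved.
Series B: a majority of 1874805 is 937403; 937,403 required, 937,929 in favor — approved.
Series C: 3/5 of 2492432 = 1495459.20, rounded up to 1495460; 1,495,460 required, 1,496,125 in favor — approved.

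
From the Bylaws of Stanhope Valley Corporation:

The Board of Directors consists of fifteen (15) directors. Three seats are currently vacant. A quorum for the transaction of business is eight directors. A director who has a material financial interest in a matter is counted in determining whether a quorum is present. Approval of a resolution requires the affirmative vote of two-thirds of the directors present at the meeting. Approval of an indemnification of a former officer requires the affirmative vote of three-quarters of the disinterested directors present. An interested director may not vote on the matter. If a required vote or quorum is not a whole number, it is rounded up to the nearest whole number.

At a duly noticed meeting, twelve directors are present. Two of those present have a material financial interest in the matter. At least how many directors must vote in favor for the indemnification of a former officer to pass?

The indemnification of a former officer requires three-fourths of the disinterested directors present (12 − 2 = 10).
3/4 of 10 = 7.50, rounded up to 8.

8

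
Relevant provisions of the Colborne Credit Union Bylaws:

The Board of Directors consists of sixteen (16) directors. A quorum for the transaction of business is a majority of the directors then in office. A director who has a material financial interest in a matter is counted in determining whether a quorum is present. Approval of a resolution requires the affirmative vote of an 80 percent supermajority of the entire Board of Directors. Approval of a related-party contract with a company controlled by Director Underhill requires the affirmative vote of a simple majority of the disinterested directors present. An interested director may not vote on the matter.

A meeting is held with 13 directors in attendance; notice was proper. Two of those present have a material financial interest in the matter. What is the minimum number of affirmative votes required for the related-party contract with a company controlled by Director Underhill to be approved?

The related-party contract with a company controlled by Director Underhill requires a majority of the disinterested directors present (13 − 2 = 11).
A majority of 11 is 6.

6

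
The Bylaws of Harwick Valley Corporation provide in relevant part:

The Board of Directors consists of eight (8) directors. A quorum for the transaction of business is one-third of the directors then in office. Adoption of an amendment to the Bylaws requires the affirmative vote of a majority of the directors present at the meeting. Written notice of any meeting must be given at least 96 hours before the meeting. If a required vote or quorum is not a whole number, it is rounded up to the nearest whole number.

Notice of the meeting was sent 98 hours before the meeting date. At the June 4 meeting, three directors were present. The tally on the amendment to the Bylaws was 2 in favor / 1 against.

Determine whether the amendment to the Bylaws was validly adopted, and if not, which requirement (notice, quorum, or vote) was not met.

Valid — all requirements satisfied.

Notice: 98 hours given; 96 required (98 ≥ 96). Satisfied.
Quorum: 3 present; quorum is 3. Satisfied.
Vote: the amendment to the Bylaws requires a majority of the directors present (3). A majority of 3 is 2, so 2 affirmative votes are needed; 2 voted in favor. Satisfied.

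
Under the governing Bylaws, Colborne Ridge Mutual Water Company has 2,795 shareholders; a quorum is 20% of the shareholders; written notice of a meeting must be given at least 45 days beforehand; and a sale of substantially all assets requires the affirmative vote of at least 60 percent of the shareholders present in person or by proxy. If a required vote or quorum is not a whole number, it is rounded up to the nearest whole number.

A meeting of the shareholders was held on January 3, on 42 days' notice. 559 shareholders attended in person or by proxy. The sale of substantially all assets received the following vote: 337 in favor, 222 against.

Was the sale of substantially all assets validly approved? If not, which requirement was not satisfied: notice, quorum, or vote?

Invalid — notice requirement not satisfied.

Notice: 42 days given; 45 required. Not satisfied.
Quorum: 20% of 2,795 = 559; 559 present. Satisfied.
Vote: requires three-fifths of those present (559); 3/5 of 559 = 335.40, rounded up to 336, so 336 needed; 337 in favor. Satisfied.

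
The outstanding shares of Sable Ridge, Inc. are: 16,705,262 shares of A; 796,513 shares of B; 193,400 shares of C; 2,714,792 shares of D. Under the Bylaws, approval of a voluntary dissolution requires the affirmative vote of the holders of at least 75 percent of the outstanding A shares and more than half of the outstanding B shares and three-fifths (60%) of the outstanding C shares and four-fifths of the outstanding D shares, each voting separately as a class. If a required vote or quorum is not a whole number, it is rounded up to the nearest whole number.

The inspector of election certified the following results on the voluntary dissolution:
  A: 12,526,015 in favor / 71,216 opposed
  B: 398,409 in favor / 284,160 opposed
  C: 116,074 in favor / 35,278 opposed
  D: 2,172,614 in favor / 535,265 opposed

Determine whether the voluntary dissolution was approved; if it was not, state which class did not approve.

Not approved — the A shares did not give the required vote.

A: 3/4 of 16705262 = 12528946.50, rounded up to 12528947; 12,528,947 required, 12,526,015 in favor — not approved.
B: a majority of 796513 is 398257; 398,257 required, 398,409 in favor — approved.
C: 3/5 of 193400 = 116040; 116,040 required, 116,074 in favor — approved.
D: 4/5 of 2714792 = 2171833.60, rounded up to 2171834; 2,171,834 required, 2,172,614 in favor — approved.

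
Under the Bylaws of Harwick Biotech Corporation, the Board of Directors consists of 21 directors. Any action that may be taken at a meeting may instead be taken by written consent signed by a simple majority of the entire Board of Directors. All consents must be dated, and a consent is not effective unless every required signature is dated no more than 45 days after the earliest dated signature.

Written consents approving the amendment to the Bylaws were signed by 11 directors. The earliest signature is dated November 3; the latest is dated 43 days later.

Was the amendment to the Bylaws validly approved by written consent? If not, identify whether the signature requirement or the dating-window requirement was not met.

Effective — both the signature and dating-window requirements are satisfied.

Signatures required: a simple majority of 21 — a majority of 21 is 11, so 11 needed; 11 signed. Sufficient.
Dating window: the latest signature is 43 days after the earliest; the limit is 45 days. Within the window.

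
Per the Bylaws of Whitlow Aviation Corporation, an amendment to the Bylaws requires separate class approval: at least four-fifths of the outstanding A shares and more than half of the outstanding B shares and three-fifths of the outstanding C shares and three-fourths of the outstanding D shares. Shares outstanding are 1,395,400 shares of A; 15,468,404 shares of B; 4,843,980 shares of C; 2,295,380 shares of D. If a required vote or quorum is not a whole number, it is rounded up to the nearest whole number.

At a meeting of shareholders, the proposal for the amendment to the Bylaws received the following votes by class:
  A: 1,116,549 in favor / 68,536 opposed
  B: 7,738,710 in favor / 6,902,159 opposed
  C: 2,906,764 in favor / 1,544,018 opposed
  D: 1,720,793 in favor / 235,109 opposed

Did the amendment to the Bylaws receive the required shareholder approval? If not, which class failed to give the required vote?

Not approved — the D shares did not give the required vote.

A: 4/5 of 1395400 = 1116320; 1,116,320 required, 1,116,549 in favor — approved.
B: a majority of 15468404 is 7734203; 7,734,203 required, 7,738,710 in favor — approved.
C: 3/5 of 4843980 = 2906388; 2,906,388 required, 2,906,764 in favor — approved.
D: 3/4 of 2295380 = 1721535; 1,721,535 required, 1,720,793 in favor — not approved.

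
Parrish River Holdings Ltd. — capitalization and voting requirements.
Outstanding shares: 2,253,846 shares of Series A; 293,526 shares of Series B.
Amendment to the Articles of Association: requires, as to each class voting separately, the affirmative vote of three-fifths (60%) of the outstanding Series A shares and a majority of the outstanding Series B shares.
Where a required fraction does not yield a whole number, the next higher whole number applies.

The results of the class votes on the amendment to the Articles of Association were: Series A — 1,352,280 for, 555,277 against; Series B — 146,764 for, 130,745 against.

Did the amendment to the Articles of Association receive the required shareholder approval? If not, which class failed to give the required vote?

Series A: 3/5 of 2253846 = 1352307.60, rounded up to 1352308; 1,352,308 required, 1,352,280 in favor — not approved.
Series B: a majority of 293526 is 146764; 146,764 required, 146,764 in favor — approved.

Not approved — the Series A shares did not give the required vote.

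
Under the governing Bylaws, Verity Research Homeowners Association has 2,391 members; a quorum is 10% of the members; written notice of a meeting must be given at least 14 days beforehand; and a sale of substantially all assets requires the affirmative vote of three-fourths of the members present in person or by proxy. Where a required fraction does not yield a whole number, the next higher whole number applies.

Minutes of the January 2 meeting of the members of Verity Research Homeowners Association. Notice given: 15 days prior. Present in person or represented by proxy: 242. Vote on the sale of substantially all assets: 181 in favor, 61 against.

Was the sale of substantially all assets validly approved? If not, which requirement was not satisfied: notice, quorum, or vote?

Notice: 15 days given; 14 required. Satisfied.
Quorum: 10% of 2,391 = 239.10, rounded up to 240; 242 present. Satisfied.
Vote: requires three-fourths of those present (242); 3/4 of 242 = 181.50, rounded up to 182, so 182 needed; 181 in favor. Not satisfied.

Invalid — vote requirement not satisfied.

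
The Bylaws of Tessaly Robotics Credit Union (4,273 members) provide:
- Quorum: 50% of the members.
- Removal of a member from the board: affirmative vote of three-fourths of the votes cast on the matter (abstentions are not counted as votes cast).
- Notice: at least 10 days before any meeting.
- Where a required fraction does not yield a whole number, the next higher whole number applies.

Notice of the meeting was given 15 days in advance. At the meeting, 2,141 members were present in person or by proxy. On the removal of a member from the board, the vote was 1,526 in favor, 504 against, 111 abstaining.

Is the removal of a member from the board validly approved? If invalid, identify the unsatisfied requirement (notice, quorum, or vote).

Notice: 15 days given; 10 required. Satisfied.
Quorum: 50% of 4,273 = 2,136.50, rounded up to 2,137; 2,141 present. Satisfied.
Vote: requires three-fourths of the votes cast (2,141 − 111 abstaining = 2,030); 3/4 of 2030 = 1522.50, rounded up to 1523, so 1,523 needed; 1,526 in favor. Satisfied.

Valid — all requirements satisfied.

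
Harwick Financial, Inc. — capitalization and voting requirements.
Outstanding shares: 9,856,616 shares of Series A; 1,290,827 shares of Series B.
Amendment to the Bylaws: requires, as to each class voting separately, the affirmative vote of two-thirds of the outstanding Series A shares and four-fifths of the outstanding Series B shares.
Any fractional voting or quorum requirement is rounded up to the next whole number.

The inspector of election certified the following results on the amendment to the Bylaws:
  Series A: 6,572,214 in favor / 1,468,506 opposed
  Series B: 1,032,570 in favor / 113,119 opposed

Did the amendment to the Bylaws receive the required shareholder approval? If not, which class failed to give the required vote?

Not approved — the Series B shares did not give the required vote.

Series A: 2/3 of 9856616 = 6571077.33, rounded up to 6571078; 6,571,078 required, 6,572,214 in favor — approved.
Series B: 4/5 of 1290827 = 1032661.60, rounded up to 1032662; 1,032,662 required, 1,032,570 in favor — not approved.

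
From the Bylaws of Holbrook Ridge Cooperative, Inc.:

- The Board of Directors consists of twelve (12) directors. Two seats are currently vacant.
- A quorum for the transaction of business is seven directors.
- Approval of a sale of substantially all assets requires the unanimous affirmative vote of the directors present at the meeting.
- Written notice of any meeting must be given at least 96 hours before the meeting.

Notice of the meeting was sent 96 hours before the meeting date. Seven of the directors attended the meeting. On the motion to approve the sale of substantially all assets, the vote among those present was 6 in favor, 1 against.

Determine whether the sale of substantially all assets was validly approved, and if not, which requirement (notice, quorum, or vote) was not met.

Notice: 96 hours given; 96 required (96 ≥ 96). Satisfied.
Quorum: 7 present; quorum is 7. Satisfied.
Vote: the sale of substantially all assets requires the unanimous vote of the directors present (7). Unanimous means all 7, so 7 affirmative votes are needed; 6 voted in favor. Not satisfied.

Invalid — vote requirement not satisfied.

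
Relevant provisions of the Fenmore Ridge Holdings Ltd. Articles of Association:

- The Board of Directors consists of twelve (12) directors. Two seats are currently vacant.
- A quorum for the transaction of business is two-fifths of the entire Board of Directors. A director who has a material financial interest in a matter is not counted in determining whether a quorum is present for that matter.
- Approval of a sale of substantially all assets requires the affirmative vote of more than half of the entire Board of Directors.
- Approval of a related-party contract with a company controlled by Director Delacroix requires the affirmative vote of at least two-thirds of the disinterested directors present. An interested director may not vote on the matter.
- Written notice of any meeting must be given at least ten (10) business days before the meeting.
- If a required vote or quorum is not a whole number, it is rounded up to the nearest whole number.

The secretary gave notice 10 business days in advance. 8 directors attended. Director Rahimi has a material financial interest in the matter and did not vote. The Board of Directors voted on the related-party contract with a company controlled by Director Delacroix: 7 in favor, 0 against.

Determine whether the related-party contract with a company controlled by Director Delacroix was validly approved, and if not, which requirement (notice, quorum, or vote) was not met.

Valid — all requirements satisfied.

Notice: 10 business days given; 10 required (10 ≥ 10). Satisfied.
Quorum: 8 present, but the 1 interested director does not count, leaving 7. Quorum is 5. Satisfied.
Vote: the related-party contract with a company controlled by Director Delacroix requires two-thirds of the disinterested directors present (8 − 1 = 7). 2/3 of 7 = 4.67, rounded up to 5, so 5 affirmative votes are needed; 7 voted in favor. Satisfied.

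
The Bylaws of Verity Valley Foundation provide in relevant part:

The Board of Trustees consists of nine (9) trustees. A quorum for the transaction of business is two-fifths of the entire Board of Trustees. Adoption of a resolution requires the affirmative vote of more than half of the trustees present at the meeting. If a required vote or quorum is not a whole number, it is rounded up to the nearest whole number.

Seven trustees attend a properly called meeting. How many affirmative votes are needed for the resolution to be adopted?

4

The resolution requires a majority of the trustees present (7).
A majority of 7 is 4.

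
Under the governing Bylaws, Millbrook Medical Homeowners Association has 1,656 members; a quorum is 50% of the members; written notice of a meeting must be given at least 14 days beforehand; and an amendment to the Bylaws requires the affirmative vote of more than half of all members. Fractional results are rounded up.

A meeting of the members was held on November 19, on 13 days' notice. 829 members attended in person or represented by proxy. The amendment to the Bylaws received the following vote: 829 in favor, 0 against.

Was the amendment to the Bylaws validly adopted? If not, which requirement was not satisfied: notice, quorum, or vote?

Invalid — notice requirement not satisfied.

Notice: 13 days given; 14 required. Not satisfied.
Quorum: 50% of 1,656 = 828; 829 present. Satisfied.
Vote: requires a majority of all members (1,656); a majority of 1656 is 829, so 829 needed; 829 in favor. Satisfied.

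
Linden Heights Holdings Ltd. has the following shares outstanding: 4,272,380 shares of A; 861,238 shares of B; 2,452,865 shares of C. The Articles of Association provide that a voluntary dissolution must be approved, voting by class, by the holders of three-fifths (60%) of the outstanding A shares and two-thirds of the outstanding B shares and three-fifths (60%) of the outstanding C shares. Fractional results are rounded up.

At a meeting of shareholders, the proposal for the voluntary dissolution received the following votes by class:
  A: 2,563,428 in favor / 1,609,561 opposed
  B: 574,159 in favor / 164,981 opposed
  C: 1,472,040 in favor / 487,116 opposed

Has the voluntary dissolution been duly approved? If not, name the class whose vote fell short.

A: 3/5 of 4272380 = 2563428; 2,563,428 required, 2,563,428 in favor — approved.
B: 2/3 of 861238 = 574158.67, rounded up to 574159; 574,159 required, 574,159 in favor — approved.
C: 3/5 of 2452865 = 1471719; 1,471,719 required, 1,472,040 in favor — approved.

Approved — every class gave the required vote.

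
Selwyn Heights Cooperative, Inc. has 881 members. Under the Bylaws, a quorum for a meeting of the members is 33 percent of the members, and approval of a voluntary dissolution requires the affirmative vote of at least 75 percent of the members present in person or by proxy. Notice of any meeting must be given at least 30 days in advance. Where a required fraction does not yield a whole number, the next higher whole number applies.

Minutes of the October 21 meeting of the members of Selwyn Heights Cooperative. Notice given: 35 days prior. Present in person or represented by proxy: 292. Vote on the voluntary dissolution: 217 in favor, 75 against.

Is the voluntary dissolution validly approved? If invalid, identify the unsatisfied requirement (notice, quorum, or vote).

Invalid — vote requirement not satisfied.

Notice: 35 days given; 30 required. Satisfied.
Quorum: 33% of 881 = 290.73, rounded up to 291; 292 present. Satisfied.
Vote: requires three-fourths of those present (292); 3/4 of 292 = 219, so 219 needed; 217 in favor. Not satisfied.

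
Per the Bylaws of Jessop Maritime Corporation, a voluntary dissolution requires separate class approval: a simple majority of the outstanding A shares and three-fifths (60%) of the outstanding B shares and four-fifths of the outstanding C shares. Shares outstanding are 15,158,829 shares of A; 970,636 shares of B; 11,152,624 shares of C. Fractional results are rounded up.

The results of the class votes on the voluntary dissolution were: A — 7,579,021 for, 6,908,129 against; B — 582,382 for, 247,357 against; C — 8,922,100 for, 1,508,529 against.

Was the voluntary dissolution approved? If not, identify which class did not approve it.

Not approved — the A shares did not give the required vote.

A: a majority of 15158829 is 7579415; 7,579,415 required, 7,579,021 in favor — not approved.
B: 3/5 of 970636 = 582381.60, rounded up to 582382; 582,382 required, 582,382 in favor — approved.
C: 4/5 of 11152624 = 8922099.20, rounded up to 8922100; 8,922,100 required, 8,922,100 in favor — approved.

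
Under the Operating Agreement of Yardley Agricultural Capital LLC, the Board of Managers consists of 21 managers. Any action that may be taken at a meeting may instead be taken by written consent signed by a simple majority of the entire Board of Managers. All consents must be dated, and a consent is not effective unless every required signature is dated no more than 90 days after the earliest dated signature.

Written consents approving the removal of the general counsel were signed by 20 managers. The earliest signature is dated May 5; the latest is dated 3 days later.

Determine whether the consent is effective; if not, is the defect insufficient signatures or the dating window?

Effective — both the signature and dating-window requirements are satisfied.

Signatures required: a simple majority of 21 — a majority of 21 is 11, so 11 needed; 20 signed. Sufficient.
Dating window: the latest signature is 3 days after the earliest; the limit is 90 days. Within the window.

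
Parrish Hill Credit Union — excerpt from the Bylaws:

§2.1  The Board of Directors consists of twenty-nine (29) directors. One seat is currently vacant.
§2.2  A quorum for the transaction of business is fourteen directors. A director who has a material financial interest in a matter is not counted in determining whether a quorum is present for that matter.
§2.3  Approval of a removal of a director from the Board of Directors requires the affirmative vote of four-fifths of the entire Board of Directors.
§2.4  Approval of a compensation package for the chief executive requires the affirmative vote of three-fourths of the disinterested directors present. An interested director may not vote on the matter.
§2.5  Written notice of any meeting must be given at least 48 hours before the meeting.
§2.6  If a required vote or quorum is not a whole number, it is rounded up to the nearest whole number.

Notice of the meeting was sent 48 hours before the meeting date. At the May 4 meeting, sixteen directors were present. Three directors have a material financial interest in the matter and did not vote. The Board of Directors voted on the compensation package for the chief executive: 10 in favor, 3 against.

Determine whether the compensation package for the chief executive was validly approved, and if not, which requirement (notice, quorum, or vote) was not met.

Invalid — quorum requirement not satisfied.

Notice: 48 hours given; 48 required (48 ≥ 48). Satisfied.
Quorum: 16 present, but the 3 interested directors do not count, leaving 13. Quorum is 14. Not satisfied.
Vote: the compensation package for the chief executive requires three-fourths of the disinterested directors present (16 − 3 = 13). 3/4 of 13 = 9.75, rounded up to 10, so 10 affirmative votes are needed; 10 voted in favor. Satisfied. (Moot — without a quorum no business can be validly transacted.)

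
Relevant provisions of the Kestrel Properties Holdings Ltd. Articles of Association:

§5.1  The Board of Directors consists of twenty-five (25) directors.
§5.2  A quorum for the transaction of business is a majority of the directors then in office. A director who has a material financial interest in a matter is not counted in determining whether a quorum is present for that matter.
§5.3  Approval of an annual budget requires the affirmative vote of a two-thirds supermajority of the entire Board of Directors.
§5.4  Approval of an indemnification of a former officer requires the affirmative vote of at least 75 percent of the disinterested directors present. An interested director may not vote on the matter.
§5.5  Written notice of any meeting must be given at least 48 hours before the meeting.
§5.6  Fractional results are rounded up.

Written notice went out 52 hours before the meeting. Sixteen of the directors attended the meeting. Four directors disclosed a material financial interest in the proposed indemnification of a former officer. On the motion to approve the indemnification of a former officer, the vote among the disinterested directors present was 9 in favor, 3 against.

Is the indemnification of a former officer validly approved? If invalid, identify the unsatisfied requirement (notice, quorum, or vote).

Invalid — quorum requirement not satisfied.

Notice: 52 hours given; 48 required (52 ≥ 48). Satisfied.
Quorum: 16 present, but the 4 interested directors do not count, leaving 12. Quorum is 13. Not satisfied.
Vote: the indemnification of a former officer requires three-fourths of the disinterested directors present (16 − 4 = 12). 3/4 of 12 = 9, so 9 affirmative votes are needed; 9 voted in favor. Satisfied. (Moot — without a quorum no business can be validly transacted.)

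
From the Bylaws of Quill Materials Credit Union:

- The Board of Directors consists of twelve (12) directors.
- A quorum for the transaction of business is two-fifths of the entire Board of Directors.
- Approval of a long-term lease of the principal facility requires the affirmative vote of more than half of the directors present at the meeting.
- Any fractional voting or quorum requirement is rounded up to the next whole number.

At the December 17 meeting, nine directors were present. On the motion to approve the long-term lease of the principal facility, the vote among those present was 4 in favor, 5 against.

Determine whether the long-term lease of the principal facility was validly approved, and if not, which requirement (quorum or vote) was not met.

Invalid — vote requirement not satisfied.

Quorum: 9 present; quorum is 5. Satisfied.
Vote: the long-term lease of the principal facility requires a majority of the directors present (9). A majority of 9 is 5, so 5 affirmative votes are needed; 4 voted in favor. Not satisfied.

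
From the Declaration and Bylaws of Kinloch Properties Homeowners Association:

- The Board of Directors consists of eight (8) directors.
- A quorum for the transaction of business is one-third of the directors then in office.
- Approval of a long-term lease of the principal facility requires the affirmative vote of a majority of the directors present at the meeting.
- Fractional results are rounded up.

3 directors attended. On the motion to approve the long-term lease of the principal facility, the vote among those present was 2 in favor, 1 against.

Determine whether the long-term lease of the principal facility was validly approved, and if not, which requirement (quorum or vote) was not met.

Quorum: 3 present; quorum is 3. Satisfied.
Vote: the long-term lease of the principal facility requires a majority of the directors present (3). A majority of 3 is 2, so 2 affirmative votes are needed; 2 voted in favor. Satisfied.

Valid — all requirements satisfied.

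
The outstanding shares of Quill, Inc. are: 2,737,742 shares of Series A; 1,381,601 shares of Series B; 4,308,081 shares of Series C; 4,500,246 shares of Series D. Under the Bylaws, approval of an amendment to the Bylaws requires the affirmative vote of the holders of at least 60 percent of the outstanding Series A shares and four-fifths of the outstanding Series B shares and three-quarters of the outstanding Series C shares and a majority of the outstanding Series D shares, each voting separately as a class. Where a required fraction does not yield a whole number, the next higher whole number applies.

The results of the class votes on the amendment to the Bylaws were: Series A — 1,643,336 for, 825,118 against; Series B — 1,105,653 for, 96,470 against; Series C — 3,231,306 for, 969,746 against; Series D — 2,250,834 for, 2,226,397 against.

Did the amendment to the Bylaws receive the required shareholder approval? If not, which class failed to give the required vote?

Series A: 3/5 of 2737742 = 1642645.20, rounded up to 1642646; 1,642,646 required, 1,643,336 in favor — approved.
Series B: 4/5 of 1381601 = 1105280.80, rounded up to 1105281; 1,105,281 required, 1,105,653 in favor — approved.
Series C: 3/4 of 4308081 = 3231060.75, rounded up to 3231061; 3,231,061 required, 3,231,306 in favor — approved.
Series D: a majority of 4500246 is 2250124; 2,250,124 required, 2,250,834 in favor — approved.

Approved — every class gave the required vote.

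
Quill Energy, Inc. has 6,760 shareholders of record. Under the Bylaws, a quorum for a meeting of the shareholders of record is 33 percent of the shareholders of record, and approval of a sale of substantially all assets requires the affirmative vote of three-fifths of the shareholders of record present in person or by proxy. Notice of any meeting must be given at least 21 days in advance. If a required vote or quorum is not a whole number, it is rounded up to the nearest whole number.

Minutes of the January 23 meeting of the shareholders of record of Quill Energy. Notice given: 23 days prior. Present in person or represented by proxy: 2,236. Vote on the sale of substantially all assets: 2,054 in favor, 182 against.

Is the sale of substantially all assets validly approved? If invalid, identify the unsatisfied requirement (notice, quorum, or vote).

Notice: 23 days given; 21 required. Satisfied.
Quorum: 33% of 6,760 = 2,230.80, rounded up to 2,231; 2,236 present. Satisfied.
Vote: requires three-fifths of those present (2,236); 3/5 of 2236 = 1341.60, rounded up to 1342, so 1,342 needed; 2,054 in favor. Satisfied.

Valid — all requirements satisfied.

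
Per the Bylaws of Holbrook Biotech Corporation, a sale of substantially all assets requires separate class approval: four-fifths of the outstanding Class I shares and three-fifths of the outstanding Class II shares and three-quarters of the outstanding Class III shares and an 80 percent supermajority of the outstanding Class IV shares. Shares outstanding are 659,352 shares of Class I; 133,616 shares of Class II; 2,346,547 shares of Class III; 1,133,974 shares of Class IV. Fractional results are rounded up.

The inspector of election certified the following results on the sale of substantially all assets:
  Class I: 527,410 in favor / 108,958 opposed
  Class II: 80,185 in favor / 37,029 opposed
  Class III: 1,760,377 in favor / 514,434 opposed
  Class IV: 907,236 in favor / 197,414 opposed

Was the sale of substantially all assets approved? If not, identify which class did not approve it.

Not approved — the Class I shares did not give the required vote.

Class I: 4/5 of 659352 = 527481.60, rounded up to 527482; 527,482 required, 527,410 in favor — not approved.
Class II: 3/5 of 133616 = 80169.60, rounded up to 80170; 80,170 required, 80,185 in favor — approved.
Class III: 3/4 of 2346547 = 1759910.25, rounded up to 1759911; 1,759,911 required, 1,760,377 in favor — approved.
Class IV: 4/5 of 1133974 = 907179.20, rounded up to 907180; 907,180 required, 907,236 in favor — approved.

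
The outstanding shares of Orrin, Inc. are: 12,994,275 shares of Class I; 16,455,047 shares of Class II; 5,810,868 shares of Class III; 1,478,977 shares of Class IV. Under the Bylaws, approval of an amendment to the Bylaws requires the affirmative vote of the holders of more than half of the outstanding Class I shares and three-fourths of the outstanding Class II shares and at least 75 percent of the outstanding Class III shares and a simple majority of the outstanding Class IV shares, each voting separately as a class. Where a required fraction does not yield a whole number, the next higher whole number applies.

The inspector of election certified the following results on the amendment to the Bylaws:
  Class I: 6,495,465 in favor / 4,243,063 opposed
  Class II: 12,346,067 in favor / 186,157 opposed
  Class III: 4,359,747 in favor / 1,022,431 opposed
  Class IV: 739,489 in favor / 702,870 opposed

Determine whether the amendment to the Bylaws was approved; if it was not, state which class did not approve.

Class I: a majority of 12994275 is 6497138; 6,497,138 required, 6,495,465 in favor — not approved.
Class II: 3/4 of 16455047 = 12341285.25, rounded up to 12341286; 12,341,286 required, 12,346,067 in favor — approved.
Class III: 3/4 of 5810868 = 4358151; 4,358,151 required, 4,359,747 in favor — approved.
Class IV: a majority of 1478977 is 739489; 739,489 required, 739,489 in favor — approved.

Not approved — the Class I shares did not give the required vote.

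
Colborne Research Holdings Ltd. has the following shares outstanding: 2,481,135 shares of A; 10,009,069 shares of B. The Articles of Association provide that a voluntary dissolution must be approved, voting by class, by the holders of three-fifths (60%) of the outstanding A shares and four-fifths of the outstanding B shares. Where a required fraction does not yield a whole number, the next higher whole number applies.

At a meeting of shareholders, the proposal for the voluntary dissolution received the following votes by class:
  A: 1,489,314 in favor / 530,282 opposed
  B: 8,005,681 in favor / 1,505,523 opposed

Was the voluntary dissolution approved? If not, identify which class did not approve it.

A: 3/5 of 2481135 = 1488681; 1,488,681 required, 1,489,314 in favor — approved.
B: 4/5 of 10009069 = 8007255.20, rounded up to 8007256; 8,007,256 required, 8,005,681 in favor — not approved.

Not approved — the B shares did not give the required vote.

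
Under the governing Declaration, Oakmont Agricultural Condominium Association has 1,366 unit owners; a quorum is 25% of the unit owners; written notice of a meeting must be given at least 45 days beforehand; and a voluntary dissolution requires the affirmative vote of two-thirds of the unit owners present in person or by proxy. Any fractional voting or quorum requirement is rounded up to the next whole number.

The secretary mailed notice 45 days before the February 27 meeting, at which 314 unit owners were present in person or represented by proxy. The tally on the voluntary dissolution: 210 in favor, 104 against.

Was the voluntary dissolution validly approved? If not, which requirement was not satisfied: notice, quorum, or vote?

Notice: 45 days given; 45 required. Satisfied.
Quorum: 25% of 1,366 = 341.50, rounded up to 342; 314 present. Not satisfied.
Vote: requires two-thirds of those present (314); 2/3 of 314 = 209.33, rounded up to 210, so 210 needed; 210 in favor. Satisfied.

Invalid — quorum requirement not satisfied.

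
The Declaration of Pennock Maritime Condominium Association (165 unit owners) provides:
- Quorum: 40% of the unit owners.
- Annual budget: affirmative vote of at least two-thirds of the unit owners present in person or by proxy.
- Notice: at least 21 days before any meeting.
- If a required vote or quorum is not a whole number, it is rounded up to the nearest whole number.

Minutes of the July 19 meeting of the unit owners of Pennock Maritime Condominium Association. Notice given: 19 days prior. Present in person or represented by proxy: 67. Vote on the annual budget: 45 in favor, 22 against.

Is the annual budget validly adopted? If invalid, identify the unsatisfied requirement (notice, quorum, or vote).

Invalid — notice requirement not satisfied.

Notice: 19 days given; 21 required. Not satisfied.
Quorum: 40% of 165 = 66; 67 present. Satisfied.
Vote: requires two-thirds of those present (67); 2/3 of 67 = 44.67, rounded up to 45, so 45 needed; 45 in favor. Satisfied.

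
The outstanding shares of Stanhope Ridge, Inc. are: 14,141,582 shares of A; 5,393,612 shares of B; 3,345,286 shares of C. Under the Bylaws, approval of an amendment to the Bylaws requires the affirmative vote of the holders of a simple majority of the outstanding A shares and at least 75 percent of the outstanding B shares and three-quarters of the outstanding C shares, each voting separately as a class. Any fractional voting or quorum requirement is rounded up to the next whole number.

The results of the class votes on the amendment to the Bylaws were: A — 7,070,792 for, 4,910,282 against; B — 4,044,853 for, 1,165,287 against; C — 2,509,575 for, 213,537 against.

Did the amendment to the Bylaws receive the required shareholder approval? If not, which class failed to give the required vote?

Not approved — the B shares did not give the required vote.

A: a majority of 14141582 is 7070792; 7,070,792 required, 7,070,792 in favor — approved.
B: 3/4 of 5393612 = 4045209; 4,045,209 required, 4,044,853 in favor — not approved.
C: 3/4 of 3345286 = 2508964.50, rounded up to 2508965; 2,508,965 required, 2,509,575 in favor — approved.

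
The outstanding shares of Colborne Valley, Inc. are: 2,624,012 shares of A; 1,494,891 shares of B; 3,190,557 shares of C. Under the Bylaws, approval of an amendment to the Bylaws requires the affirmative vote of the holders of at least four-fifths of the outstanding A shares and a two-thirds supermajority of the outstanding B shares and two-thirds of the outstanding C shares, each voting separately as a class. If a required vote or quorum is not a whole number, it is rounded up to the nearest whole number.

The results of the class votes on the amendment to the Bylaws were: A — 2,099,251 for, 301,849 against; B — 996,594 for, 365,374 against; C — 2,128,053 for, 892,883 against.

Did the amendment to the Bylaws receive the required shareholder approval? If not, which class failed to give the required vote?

Approved — every class gave the required vote.

A: 4/5 of 2624012 = 2099209.60, rounded up to 2099210; 2,099,210 required, 2,099,251 in favor — approved.
B: 2/3 of 1494891 = 996594; 996,594 required, 996,594 in favor — approved.
C: 2/3 of 3190557 = 2127038; 2,127,038 required, 2,128,053 in favor — approved.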